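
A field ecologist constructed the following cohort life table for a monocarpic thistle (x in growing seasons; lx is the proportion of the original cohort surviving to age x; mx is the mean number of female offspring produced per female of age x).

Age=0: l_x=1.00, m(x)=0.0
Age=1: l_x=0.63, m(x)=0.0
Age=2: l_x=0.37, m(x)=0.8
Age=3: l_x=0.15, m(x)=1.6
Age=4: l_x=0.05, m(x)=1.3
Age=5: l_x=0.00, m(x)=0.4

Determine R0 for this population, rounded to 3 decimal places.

lx·mx by age: 0, 0, 0.296, 0.24, 0.065, 0
R0 = Σ lx·mx = 0.601 → 0.601

0.601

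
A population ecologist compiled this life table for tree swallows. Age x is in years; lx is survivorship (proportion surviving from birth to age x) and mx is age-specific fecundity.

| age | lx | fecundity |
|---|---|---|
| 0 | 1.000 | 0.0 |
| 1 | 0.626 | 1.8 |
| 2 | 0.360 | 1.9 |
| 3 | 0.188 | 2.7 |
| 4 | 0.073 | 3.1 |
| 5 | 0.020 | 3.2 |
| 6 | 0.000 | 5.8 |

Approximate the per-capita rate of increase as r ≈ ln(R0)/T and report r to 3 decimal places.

R0 = Σ lx·mx = 0 + 1.1268 + 0.684 + 0.5076 + 0.2263 + 0.064 + 0 = 2.6087
Σ x·lx·mx = 5.2428; T = 5.2428/2.6087 = 2.00974…
r ≈ ln(R0)/T = ln(2.6087)/2.00974… = 0.4771… → 0.477

0.477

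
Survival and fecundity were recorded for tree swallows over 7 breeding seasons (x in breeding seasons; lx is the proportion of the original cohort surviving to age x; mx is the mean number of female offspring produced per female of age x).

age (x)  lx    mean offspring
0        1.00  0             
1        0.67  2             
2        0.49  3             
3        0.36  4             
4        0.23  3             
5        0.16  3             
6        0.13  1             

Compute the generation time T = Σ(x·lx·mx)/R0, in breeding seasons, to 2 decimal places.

lx·mx: 0, 1.34, 1.47, 1.44, 0.69, 0.48, 0.13 → R0 = 5.55
x·lx·mx: 0, 1.34, 2.94, 4.32, 2.76, 2.4, 0.78 → Σ = 14.54
T = 14.54 / 5.55 = 2.61982… → 2.62

2.62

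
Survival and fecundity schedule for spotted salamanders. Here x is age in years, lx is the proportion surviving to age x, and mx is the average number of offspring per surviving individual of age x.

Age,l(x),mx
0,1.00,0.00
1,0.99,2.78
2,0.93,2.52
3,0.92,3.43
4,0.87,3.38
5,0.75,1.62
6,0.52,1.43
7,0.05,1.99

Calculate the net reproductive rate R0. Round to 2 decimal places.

13.25

lx·mx by age: 0, 2.7522, 2.3436, 3.1556, 2.9406, 1.215, 0.7436, 0.0995
R0 = Σ lx·mx = 13.2501 → 13.25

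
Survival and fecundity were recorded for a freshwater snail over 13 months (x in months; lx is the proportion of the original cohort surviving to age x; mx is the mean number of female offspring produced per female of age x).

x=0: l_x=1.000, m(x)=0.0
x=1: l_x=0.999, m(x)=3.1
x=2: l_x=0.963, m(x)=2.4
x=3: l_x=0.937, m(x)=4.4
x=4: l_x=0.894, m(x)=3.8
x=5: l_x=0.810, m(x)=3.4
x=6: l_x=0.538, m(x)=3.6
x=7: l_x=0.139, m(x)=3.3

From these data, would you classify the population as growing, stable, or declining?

R0 = Σ lx·mx = 0 + 3.0969 + 2.3112 + 4.1228 + 3.3972 + 2.754 + 1.9368 + 0.4587 = 18.0776
R0 > 1, so the population is growing.

growing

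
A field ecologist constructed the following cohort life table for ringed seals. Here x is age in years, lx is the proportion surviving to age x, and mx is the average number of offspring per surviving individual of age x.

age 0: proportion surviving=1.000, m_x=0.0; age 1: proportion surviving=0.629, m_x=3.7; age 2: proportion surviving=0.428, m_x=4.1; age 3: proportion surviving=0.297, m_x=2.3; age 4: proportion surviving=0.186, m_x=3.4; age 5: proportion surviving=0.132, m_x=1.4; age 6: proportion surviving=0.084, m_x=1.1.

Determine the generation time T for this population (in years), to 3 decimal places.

lx·mx: 0, 2.3273, 1.7548, 0.6831, 0.6324, 0.1848, 0.0924 → R0 = 5.6748
x·lx·mx: 0, 2.3273, 3.5096, 2.0493, 2.5296, 0.924, 0.5544 → Σ = 11.8942
T = 11.8942 / 5.6748 = 2.095968… → 2.096

2.096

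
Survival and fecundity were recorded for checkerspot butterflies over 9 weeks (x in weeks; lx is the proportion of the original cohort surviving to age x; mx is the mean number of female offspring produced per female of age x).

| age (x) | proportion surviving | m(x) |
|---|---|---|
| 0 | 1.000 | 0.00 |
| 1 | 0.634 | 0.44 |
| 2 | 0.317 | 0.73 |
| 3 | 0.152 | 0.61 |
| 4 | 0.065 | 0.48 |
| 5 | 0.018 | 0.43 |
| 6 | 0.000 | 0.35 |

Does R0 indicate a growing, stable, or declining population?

declining

R0 = Σ lx·mx = 0 + 0.27896 + 0.23141 + 0.09272 + 0.0312 + 0.00774 + 0 = 0.64203
R0 < 1, so the population is declining.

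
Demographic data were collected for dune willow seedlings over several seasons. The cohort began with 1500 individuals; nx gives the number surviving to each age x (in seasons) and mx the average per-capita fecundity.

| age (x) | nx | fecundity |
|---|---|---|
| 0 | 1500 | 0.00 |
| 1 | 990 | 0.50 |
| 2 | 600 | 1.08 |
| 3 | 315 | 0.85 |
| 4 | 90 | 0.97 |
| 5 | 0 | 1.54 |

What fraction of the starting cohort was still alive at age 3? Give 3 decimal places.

l_3 = n_3/n_0 = 315/1500 = 0.21 → 0.210

0.210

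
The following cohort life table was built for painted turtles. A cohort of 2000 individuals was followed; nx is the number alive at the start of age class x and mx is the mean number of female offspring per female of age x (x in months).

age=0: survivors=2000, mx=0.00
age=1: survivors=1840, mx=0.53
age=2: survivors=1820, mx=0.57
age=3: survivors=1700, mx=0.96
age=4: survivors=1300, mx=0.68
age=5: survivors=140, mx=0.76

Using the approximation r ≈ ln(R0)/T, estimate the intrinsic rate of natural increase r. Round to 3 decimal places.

0.324

lx = nx/n0 = nx/2000: 1, 0.92, 0.91, 0.85, 0.65, 0.07
R0 = Σ lx·mx = 0 + 0.4876 + 0.5187 + 0.816 + 0.442 + 0.0532 = 2.3175
Σ x·lx·mx = 6.007; T = 6.007/2.3175 = 2.59202…
r ≈ ln(R0)/T = ln(2.3175)/2.59202… = 0.32426… → 0.324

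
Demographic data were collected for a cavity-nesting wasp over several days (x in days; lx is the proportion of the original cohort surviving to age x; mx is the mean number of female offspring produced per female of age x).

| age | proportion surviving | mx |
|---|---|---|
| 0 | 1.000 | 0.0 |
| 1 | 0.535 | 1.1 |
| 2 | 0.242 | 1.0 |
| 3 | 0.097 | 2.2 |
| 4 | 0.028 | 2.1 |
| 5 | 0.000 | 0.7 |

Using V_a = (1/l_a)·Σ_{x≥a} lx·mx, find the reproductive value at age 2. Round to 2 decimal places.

lx·mx for x ≥ 2: 0.242, 0.2134, 0.0588, 0 → sum = 0.5142
V_2 = 0.5142 / l_2 = 0.5142 / 0.242 = 2.124793… → 2.12

2.12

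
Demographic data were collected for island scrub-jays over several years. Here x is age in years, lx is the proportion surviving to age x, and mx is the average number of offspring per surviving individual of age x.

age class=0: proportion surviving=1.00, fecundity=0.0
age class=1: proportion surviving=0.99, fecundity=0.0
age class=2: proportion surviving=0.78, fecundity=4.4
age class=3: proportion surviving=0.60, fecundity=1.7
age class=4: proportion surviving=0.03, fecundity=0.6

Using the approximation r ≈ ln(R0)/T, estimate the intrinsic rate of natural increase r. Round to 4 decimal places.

R0 = Σ lx·mx = 0 + 0 + 3.432 + 1.02 + 0.018 = 4.47
Σ x·lx·mx = 9.996; T = 9.996/4.47 = 2.23624…
r ≈ ln(R0)/T = ln(4.47)/2.23624… = 0.6696… → 0.6696

0.6696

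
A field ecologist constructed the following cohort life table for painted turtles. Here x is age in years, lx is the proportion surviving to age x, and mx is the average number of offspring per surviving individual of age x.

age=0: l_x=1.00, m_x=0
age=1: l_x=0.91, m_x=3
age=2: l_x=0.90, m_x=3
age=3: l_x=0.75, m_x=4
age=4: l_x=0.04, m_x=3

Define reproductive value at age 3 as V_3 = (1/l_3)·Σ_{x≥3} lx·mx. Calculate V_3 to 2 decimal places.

4.16

lx·mx for x ≥ 3: 3, 0.12 → sum = 3.12
V_3 = 3.12 / l_3 = 3.12 / 0.75 = 4.16 → 4.16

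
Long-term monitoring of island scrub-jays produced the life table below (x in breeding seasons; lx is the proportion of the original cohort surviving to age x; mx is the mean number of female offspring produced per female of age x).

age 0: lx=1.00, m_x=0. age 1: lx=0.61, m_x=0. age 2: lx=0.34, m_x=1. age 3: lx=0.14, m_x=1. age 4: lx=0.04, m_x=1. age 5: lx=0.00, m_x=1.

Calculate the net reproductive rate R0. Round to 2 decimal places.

0.52

lx·mx by age: 0, 0, 0.34, 0.14, 0.04, 0
R0 = Σ lx·mx = 0.52 → 0.52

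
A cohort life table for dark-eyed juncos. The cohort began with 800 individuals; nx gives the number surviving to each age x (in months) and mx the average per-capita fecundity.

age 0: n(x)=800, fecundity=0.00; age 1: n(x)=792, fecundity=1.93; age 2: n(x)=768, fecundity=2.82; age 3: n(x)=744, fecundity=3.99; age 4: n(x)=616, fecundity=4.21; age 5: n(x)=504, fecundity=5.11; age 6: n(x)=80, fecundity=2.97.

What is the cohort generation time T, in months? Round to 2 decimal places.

lx = nx/n0 = nx/800: 1, 0.99, 0.96, 0.93, 0.77, 0.63, 0.1
lx·mx: 0, 1.9107, 2.7072, 3.7107, 3.2417, 3.2193, 0.297 → R0 = 15.0866
x·lx·mx: 0, 1.9107, 5.4144, 11.1321, 12.9668, 16.0965, 1.782 → Σ = 49.3025
T = 49.3025 / 15.0866 = 3.267966… → 3.27

3.27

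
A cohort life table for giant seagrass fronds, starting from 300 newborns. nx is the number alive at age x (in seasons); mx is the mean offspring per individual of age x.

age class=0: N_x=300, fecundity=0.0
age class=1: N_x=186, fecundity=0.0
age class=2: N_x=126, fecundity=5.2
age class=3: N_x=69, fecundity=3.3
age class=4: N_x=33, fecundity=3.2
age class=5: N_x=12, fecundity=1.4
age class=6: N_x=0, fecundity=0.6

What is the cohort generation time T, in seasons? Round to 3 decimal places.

2.487

lx = nx/n0 = nx/300: 1, 0.62, 0.42, 0.23, 0.11, 0.04, 0
lx·mx: 0, 0, 2.184, 0.759, 0.352, 0.056, 0 → R0 = 3.351
x·lx·mx: 0, 0, 4.368, 2.277, 1.408, 0.28, 0 → Σ = 8.333
T = 8.333 / 3.351 = 2.48672… → 2.487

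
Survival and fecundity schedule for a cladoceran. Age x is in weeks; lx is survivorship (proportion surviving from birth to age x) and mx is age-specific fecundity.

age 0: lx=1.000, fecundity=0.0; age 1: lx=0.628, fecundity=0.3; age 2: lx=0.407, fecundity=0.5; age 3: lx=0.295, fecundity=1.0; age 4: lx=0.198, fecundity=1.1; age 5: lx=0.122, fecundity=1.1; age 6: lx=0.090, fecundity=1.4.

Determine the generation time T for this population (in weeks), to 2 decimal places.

3.24

lx·mx: 0, 0.1884, 0.2035, 0.295, 0.2178, 0.1342, 0.126 → R0 = 1.1649
x·lx·mx: 0, 0.1884, 0.407, 0.885, 0.8712, 0.671, 0.756 → Σ = 3.7786
T = 3.7786 / 1.1649 = 3.243712… → 3.24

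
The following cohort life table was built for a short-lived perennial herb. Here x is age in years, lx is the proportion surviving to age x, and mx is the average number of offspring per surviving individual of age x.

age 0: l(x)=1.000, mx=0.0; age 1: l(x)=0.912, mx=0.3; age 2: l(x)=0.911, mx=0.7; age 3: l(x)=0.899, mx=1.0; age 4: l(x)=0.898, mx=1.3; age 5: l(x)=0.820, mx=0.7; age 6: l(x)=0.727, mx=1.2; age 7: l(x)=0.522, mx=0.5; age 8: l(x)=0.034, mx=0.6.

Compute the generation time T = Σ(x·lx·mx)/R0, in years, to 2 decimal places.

lx·mx: 0, 0.2736, 0.6377, 0.899, 1.1674, 0.574, 0.8724, 0.261, 0.0204 → R0 = 4.7055
x·lx·mx: 0, 0.2736, 1.2754, 2.697, 4.6696, 2.87, 5.2344, 1.827, 0.1632 → Σ = 19.0102
T = 19.0102 / 4.7055 = 4.039996… → 4.04

4.04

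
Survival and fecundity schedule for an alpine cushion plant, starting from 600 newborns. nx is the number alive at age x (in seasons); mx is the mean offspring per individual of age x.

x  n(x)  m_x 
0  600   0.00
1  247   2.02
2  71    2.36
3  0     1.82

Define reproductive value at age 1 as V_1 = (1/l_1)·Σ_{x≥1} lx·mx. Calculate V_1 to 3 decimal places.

2.698

lx = nx/n0 = nx/600: 1, 0.41167…, 0.11833…, 0
lx·mx for x ≥ 1: 0.831567…, 0.279267…, 0 → sum = 1.110833…
V_1 = 1.110833… / l_1 = 1.110833… / 0.411667… = 2.698381… → 2.698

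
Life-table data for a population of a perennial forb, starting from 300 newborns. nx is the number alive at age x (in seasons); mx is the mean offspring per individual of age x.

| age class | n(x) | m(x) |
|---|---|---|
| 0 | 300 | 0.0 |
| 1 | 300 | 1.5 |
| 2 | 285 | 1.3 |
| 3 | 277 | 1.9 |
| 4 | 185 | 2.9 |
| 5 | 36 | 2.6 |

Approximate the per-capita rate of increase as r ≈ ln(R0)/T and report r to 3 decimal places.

0.692

lx = nx/n0 = nx/300: 1, 1, 0.95, 0.92333…, 0.61667…, 0.12
R0 = Σ lx·mx = 0 + 1.5 + 1.235 + 1.75433… + 1.78833… + 0.312 = 6.589667…
Σ x·lx·mx = 17.946333…; T = 17.946333…/6.589667… = 2.72341…
r ≈ ln(R0)/T = ln(6.589667…)/2.72341… = 0.69233… → 0.692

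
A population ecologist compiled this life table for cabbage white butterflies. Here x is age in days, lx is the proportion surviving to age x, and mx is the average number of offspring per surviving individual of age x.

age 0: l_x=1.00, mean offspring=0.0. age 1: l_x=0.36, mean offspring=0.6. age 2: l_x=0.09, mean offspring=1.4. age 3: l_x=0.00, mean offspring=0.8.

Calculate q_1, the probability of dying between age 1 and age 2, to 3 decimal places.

0.750

q_1 = (l_1 − l_2) / l_1 = (0.36 − 0.09) / 0.36
     = 0.27 / 0.36 = 0.75 → 0.750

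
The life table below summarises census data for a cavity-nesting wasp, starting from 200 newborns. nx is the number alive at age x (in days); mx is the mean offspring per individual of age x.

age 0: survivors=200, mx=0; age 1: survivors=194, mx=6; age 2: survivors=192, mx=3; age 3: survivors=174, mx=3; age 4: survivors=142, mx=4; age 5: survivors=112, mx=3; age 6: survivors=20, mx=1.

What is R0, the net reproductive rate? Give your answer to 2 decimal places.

lx = nx/n0 = nx/200: 1, 0.97, 0.96, 0.87, 0.71, 0.56, 0.1
lx·mx by age: 0, 5.82, 2.88, 2.61, 2.84, 1.68, 0.1
R0 = Σ lx·mx = 15.93 → 15.93

15.93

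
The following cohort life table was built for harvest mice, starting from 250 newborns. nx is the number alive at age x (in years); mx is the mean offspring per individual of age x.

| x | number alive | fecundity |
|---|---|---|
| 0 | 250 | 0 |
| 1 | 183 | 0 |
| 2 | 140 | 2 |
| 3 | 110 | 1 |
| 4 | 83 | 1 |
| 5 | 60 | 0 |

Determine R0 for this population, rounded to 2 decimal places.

lx = nx/n0 = nx/250: 1, 0.732, 0.56, 0.44, 0.332, 0.24
lx·mx by age: 0, 0, 1.12, 0.44, 0.332, 0
R0 = Σ lx·mx = 1.892 → 1.89

1.89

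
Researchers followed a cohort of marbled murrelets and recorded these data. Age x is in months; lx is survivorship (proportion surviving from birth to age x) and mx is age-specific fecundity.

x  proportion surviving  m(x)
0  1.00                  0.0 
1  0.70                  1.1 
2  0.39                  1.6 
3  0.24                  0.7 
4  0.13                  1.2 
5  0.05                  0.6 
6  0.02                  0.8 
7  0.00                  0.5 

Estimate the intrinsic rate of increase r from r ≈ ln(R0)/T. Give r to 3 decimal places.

R0 = Σ lx·mx = 0 + 0.77 + 0.624 + 0.168 + 0.156 + 0.03 + 0.016 + 0 = 1.764
Σ x·lx·mx = 3.392; T = 3.392/1.764 = 1.9229…
r ≈ ln(R0)/T = ln(1.764)/1.9229… = 0.29517… → 0.295

0.295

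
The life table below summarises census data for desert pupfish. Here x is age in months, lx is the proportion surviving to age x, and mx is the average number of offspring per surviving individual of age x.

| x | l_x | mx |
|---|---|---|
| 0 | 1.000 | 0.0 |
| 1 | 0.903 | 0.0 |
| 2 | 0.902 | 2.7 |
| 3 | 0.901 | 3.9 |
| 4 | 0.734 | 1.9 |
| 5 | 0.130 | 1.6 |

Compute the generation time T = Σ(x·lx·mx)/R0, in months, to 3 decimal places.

lx·mx: 0, 0, 2.4354, 3.5139, 1.3946, 0.208 → R0 = 7.5519
x·lx·mx: 0, 0, 4.8708, 10.5417, 5.5784, 1.04 → Σ = 22.0309
T = 22.0309 / 7.5519 = 2.917266… → 2.917

2.917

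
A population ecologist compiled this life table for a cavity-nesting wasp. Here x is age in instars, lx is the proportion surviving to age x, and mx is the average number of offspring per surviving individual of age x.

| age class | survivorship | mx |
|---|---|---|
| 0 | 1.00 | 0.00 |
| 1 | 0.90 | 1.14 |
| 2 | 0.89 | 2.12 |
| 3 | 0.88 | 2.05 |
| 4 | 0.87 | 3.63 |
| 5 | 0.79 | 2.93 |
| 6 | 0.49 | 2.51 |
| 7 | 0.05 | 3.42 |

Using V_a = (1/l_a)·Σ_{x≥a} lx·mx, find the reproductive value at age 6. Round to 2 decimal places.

lx·mx for x ≥ 6: 1.2299, 0.171 → sum = 1.4009
V_6 = 1.4009 / l_6 = 1.4009 / 0.49 = 2.85898… → 2.86

2.86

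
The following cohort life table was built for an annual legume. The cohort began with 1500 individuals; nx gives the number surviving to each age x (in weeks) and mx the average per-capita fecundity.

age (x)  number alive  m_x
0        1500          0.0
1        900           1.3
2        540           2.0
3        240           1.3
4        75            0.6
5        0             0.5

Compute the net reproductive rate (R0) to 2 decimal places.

1.74

lx = nx/n0 = nx/1500: 1, 0.6, 0.36, 0.16, 0.05, 0
lx·mx by age: 0, 0.78, 0.72, 0.208, 0.03, 0
R0 = Σ lx·mx = 1.738 → 1.74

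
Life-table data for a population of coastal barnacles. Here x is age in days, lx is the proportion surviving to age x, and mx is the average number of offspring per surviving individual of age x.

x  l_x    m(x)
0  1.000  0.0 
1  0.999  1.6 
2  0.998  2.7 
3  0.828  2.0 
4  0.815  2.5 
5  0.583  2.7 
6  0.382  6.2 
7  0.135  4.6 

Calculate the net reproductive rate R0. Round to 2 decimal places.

lx·mx by age: 0, 1.5984, 2.6946, 1.656, 2.0375, 1.5741, 2.3684, 0.621
R0 = Σ lx·mx = 12.55 → 12.55

12.55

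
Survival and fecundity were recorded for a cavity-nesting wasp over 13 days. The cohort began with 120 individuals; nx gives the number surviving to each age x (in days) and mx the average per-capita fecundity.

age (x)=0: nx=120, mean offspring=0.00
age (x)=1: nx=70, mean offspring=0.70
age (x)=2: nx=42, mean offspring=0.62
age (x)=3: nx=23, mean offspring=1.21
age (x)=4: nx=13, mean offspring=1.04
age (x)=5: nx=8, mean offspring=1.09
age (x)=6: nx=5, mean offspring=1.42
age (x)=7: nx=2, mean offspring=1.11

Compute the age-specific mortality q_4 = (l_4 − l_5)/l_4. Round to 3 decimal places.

0.385

lx = nx/n0 = nx/120: 1, 0.58333…, 0.35, 0.19167…, 0.10833…, 0.06667…, 0.04167…, 0.01667…
q_4 = (l_4 − l_5) / l_4 = (0.108333… − 0.066667…) / 0.108333…
     = 0.041667… / 0.108333… = 0.384615… → 0.385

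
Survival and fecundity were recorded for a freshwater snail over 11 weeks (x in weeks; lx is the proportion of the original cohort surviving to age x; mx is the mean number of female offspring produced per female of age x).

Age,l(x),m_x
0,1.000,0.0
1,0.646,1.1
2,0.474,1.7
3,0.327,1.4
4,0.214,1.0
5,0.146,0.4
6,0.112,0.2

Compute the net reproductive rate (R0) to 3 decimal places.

2.269

lx·mx by age: 0, 0.7106, 0.8058, 0.4578, 0.214, 0.0584, 0.0224
R0 = Σ lx·mx = 2.269 → 2.269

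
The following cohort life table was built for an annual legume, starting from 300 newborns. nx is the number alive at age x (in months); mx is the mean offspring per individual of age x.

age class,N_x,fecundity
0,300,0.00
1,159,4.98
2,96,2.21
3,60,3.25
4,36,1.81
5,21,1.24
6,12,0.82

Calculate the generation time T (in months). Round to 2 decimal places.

lx = nx/n0 = nx/300: 1, 0.53, 0.32, 0.2, 0.12, 0.07, 0.04
lx·mx: 0, 2.6394, 0.7072, 0.65, 0.2172, 0.0868, 0.0328 → R0 = 4.3334
x·lx·mx: 0, 2.6394, 1.4144, 1.95, 0.8688, 0.434, 0.1968 → Σ = 7.5034
T = 7.5034 / 4.3334 = 1.731527… → 1.73

1.73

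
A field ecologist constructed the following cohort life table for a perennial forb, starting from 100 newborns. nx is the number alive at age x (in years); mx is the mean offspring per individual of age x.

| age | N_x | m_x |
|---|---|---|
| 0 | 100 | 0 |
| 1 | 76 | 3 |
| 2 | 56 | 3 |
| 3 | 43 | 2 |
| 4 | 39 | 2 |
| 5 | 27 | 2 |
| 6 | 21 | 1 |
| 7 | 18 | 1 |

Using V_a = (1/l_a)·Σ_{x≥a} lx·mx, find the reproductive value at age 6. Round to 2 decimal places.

1.86

lx = nx/n0 = nx/100: 1, 0.76, 0.56, 0.43, 0.39, 0.27, 0.21, 0.18
lx·mx for x ≥ 6: 0.21, 0.18 → sum = 0.39
V_6 = 0.39 / l_6 = 0.39 / 0.21 = 1.857143… → 1.86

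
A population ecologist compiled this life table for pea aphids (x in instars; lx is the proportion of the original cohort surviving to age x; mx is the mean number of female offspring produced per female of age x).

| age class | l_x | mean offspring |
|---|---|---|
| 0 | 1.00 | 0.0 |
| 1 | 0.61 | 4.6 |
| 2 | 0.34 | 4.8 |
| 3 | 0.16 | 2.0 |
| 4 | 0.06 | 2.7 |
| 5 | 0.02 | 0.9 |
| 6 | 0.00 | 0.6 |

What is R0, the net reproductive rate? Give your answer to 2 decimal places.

lx·mx by age: 0, 2.806, 1.632, 0.32, 0.162, 0.018, 0
R0 = Σ lx·mx = 4.938 → 4.94

4.94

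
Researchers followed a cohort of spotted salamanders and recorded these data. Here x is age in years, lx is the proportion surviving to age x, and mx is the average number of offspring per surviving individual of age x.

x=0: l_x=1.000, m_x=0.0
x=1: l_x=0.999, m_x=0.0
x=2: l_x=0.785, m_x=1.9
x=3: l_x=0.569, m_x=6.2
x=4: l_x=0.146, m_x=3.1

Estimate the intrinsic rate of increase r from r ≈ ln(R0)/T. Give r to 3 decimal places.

0.605

R0 = Σ lx·mx = 0 + 0 + 1.4915 + 3.5278 + 0.4526 = 5.4719
Σ x·lx·mx = 15.3768; T = 15.3768/5.4719 = 2.81014…
r ≈ ln(R0)/T = ln(5.4719)/2.81014… = 0.60482… → 0.605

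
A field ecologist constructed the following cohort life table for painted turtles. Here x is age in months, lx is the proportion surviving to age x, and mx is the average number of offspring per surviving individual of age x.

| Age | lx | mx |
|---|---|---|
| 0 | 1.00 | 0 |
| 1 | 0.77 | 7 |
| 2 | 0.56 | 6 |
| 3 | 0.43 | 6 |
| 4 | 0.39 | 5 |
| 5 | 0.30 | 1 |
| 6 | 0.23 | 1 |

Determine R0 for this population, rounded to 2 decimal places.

13.81

lx·mx by age: 0, 5.39, 3.36, 2.58, 1.95, 0.3, 0.23
R0 = Σ lx·mx = 13.81 → 13.81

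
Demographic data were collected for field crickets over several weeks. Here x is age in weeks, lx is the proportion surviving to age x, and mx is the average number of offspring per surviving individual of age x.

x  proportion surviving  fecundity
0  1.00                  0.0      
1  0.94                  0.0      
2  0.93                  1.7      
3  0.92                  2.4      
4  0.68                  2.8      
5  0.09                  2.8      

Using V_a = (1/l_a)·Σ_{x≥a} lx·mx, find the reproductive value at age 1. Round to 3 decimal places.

lx·mx for x ≥ 1: 0, 1.581, 2.208, 1.904, 0.252 → sum = 5.945
V_1 = 5.945 / l_1 = 5.945 / 0.94 = 6.324468… → 6.324

6.324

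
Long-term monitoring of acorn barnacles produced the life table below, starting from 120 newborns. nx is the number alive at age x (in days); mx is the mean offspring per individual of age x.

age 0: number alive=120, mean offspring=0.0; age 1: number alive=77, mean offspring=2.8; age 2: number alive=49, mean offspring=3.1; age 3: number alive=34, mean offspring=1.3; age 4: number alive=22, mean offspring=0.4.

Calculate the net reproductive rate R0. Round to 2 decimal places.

3.50

lx = nx/n0 = nx/120: 1, 0.64167…, 0.40833…, 0.28333…, 0.18333…
lx·mx by age: 0, 1.796667…, 1.265833…, 0.368333…, 0.073333…
R0 = Σ lx·mx = 3.504167… → 3.50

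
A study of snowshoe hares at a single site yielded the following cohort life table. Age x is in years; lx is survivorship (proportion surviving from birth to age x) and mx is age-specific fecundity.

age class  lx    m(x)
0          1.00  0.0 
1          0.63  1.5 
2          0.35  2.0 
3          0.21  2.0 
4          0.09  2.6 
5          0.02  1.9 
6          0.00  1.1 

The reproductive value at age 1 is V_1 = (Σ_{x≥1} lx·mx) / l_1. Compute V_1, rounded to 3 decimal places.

lx·mx for x ≥ 1: 0.945, 0.7, 0.42, 0.234, 0.038, 0 → sum = 2.337
V_1 = 2.337 / l_1 = 2.337 / 0.63 = 3.709524… → 3.710

3.710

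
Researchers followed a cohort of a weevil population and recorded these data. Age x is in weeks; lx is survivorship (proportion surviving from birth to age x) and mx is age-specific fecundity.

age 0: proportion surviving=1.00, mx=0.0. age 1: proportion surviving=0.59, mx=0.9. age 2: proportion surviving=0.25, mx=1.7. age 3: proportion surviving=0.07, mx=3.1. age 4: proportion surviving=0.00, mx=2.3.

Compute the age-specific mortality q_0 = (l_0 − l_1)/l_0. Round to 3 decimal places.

q_0 = (l_0 − l_1) / l_0 = (1 − 0.59) / 1
     = 0.41 / 1 = 0.41 → 0.410

0.410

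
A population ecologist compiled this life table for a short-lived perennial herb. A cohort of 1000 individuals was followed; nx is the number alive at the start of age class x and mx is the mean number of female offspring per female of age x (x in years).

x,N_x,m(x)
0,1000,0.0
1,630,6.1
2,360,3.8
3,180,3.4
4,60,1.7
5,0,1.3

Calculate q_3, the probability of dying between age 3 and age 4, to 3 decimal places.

0.667

lx = nx/n0 = nx/1000: 1, 0.63, 0.36, 0.18, 0.06, 0
q_3 = (l_3 − l_4) / l_3 = (0.18 − 0.06) / 0.18
     = 0.12 / 0.18 = 0.666667… → 0.667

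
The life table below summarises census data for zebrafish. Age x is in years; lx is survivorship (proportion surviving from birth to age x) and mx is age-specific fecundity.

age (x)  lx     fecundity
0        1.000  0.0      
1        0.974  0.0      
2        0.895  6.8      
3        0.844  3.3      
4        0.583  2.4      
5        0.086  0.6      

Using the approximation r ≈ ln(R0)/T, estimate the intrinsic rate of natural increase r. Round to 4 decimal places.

R0 = Σ lx·mx = 0 + 0 + 6.086 + 2.7852 + 1.3992 + 0.0516 = 10.322
Σ x·lx·mx = 26.3824; T = 26.3824/10.322 = 2.55594…
r ≈ ln(R0)/T = ln(10.322)/2.55594… = 0.913276… → 0.9133

0.9133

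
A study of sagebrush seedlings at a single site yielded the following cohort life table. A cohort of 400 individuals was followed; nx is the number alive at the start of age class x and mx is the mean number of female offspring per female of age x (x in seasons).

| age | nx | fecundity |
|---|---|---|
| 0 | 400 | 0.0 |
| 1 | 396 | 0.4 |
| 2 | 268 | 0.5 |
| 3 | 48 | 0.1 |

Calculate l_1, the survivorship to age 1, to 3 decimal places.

0.990

l_1 = n_1/n_0 = 396/400 = 0.99 → 0.990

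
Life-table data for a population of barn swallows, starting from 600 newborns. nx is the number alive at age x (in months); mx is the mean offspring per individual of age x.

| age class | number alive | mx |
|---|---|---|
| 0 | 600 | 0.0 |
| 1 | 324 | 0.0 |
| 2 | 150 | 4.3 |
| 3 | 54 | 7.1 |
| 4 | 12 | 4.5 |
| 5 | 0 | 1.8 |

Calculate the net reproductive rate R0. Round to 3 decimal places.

1.804

lx = nx/n0 = nx/600: 1, 0.54, 0.25, 0.09, 0.02, 0
lx·mx by age: 0, 0, 1.075, 0.639, 0.09, 0
R0 = Σ lx·mx = 1.804 → 1.804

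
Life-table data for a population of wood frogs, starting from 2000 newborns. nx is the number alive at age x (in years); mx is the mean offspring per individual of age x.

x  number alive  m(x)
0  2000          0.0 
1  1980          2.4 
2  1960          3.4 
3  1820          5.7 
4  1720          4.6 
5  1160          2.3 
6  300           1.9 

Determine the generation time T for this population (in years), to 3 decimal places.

2.963

lx = nx/n0 = nx/2000: 1, 0.99, 0.98, 0.91, 0.86, 0.58, 0.15
lx·mx: 0, 2.376, 3.332, 5.187, 3.956, 1.334, 0.285 → R0 = 16.47
x·lx·mx: 0, 2.376, 6.664, 15.561, 15.824, 6.67, 1.71 → Σ = 48.805
T = 48.805 / 16.47 = 2.963267… → 2.963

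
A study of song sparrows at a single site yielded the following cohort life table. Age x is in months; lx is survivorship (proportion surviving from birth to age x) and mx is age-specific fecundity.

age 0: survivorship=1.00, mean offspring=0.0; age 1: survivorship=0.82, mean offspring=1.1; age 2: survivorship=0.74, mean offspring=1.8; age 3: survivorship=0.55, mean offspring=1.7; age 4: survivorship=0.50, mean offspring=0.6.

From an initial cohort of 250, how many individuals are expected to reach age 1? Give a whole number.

205

Expected survivors = N0 · l_1 = 250 × 0.82 = 205 → 205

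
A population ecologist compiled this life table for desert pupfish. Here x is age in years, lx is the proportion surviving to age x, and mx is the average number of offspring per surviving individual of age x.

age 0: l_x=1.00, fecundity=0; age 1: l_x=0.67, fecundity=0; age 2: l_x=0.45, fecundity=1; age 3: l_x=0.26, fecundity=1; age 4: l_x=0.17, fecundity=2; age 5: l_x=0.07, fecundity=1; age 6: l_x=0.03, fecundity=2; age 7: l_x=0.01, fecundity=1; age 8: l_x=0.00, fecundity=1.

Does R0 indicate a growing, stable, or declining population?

growing

R0 = Σ lx·mx = 0 + 0 + 0.45 + 0.26 + 0.34 + 0.07 + 0.06 + 0.01 + 0 = 1.19
R0 > 1, so the population is growing.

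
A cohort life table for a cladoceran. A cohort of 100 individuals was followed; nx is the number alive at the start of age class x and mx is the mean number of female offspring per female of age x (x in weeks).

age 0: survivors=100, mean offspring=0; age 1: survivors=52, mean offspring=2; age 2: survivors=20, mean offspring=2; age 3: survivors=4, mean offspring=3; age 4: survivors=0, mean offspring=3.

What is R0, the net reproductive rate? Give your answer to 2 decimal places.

1.56

lx = nx/n0 = nx/100: 1, 0.52, 0.2, 0.04, 0
lx·mx by age: 0, 1.04, 0.4, 0.12, 0
R0 = Σ lx·mx = 1.56 → 1.56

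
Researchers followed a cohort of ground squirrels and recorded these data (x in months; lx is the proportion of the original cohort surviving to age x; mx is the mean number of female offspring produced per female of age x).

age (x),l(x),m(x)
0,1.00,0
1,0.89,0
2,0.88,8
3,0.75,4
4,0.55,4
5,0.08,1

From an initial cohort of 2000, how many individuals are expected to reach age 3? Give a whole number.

1500

Expected survivors = N0 · l_3 = 2000 × 0.75 = 1500 → 1500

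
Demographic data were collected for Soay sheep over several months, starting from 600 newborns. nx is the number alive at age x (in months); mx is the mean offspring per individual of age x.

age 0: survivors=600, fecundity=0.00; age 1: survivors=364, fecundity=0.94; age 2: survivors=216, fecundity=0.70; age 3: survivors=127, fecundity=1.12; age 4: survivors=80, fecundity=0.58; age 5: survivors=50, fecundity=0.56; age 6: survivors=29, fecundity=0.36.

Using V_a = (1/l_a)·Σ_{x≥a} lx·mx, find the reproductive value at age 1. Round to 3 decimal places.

1.979

lx = nx/n0 = nx/600: 1, 0.60667…, 0.36, 0.21167…, 0.13333…, 0.08333…, 0.04833…
lx·mx for x ≥ 1: 0.570267…, 0.252, 0.237067…, 0.077333…, 0.046667…, 0.0174… → sum = 1.200733…
V_1 = 1.200733… / l_1 = 1.200733… / 0.606667… = 1.979231… → 1.979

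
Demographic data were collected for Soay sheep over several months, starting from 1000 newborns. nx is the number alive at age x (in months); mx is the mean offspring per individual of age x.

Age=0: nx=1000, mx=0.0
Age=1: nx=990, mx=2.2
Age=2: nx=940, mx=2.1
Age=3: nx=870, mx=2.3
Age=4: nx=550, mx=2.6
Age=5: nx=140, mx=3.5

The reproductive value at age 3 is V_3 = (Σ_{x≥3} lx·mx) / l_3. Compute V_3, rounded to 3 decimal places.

lx = nx/n0 = nx/1000: 1, 0.99, 0.94, 0.87, 0.55, 0.14
lx·mx for x ≥ 3: 2.001, 1.43, 0.49 → sum = 3.921
V_3 = 3.921 / l_3 = 3.921 / 0.87 = 4.506897… → 4.507

4.507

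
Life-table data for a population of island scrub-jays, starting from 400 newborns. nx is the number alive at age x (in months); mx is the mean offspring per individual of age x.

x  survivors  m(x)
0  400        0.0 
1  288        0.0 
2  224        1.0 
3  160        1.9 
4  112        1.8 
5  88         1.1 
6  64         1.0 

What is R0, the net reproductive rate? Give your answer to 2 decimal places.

2.23

lx = nx/n0 = nx/400: 1, 0.72, 0.56, 0.4, 0.28, 0.22, 0.16
lx·mx by age: 0, 0, 0.56, 0.76, 0.504, 0.242, 0.16
R0 = Σ lx·mx = 2.226 → 2.23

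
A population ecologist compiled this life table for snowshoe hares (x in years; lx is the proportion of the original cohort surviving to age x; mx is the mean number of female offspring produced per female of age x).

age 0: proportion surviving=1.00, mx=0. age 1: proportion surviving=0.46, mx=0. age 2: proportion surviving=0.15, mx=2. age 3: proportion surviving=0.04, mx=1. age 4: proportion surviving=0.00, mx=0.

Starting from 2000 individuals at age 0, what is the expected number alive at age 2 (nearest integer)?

300

Expected survivors = N0 · l_2 = 2000 × 0.15 = 300 → 300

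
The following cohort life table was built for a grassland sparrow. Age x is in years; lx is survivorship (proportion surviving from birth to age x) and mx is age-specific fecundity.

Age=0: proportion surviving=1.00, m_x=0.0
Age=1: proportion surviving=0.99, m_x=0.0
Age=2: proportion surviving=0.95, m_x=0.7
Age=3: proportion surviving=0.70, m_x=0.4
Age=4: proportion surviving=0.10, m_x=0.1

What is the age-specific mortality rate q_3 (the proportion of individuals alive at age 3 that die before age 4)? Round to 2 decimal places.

q_3 = (l_3 − l_4) / l_3 = (0.7 − 0.1) / 0.7
     = 0.6 / 0.7 = 0.857143… → 0.86

0.86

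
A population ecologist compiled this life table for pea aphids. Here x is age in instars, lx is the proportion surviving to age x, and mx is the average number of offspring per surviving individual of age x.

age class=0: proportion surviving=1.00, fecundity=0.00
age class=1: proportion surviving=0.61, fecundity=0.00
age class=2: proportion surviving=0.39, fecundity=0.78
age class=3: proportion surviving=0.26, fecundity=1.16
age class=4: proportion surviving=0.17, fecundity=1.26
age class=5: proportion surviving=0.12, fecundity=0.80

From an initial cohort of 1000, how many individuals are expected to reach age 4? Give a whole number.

170

Expected survivors = N0 · l_4 = 1000 × 0.17 = 170 → 170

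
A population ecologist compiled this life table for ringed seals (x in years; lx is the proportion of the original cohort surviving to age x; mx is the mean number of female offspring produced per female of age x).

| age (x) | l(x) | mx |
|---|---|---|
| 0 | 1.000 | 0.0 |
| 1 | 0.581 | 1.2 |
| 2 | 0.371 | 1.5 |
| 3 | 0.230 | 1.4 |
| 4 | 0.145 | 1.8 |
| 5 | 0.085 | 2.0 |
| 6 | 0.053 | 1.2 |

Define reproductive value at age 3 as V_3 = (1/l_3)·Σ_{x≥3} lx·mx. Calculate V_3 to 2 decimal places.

lx·mx for x ≥ 3: 0.322, 0.261, 0.17, 0.0636 → sum = 0.8166
V_3 = 0.8166 / l_3 = 0.8166 / 0.23 = 3.550435… → 3.55

3.55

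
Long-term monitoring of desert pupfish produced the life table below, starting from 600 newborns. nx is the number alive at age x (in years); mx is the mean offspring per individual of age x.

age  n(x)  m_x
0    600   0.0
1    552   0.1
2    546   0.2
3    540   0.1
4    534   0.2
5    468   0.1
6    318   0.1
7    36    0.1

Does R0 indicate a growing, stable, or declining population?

declining

lx = nx/n0 = nx/600: 1, 0.92, 0.91, 0.9, 0.89, 0.78, 0.53, 0.06
R0 = Σ lx·mx = 0 + 0.092 + 0.182 + 0.09 + 0.178 + 0.078 + 0.053 + 0.006 = 0.679
R0 < 1, so the population is declining.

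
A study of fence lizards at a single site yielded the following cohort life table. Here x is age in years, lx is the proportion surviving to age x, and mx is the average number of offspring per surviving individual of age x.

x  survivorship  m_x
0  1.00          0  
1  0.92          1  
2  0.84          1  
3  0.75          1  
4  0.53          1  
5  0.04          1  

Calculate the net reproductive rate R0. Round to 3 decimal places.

lx·mx by age: 0, 0.92, 0.84, 0.75, 0.53, 0.04
R0 = Σ lx·mx = 3.08 → 3.080

3.080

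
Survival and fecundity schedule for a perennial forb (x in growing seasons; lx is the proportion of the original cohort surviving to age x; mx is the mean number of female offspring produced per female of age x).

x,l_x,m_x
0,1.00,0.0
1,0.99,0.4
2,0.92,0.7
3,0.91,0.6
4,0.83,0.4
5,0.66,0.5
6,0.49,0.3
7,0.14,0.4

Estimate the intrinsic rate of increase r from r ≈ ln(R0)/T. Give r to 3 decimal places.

0.290

R0 = Σ lx·mx = 0 + 0.396 + 0.644 + 0.546 + 0.332 + 0.33 + 0.147 + 0.056 = 2.451
Σ x·lx·mx = 7.574; T = 7.574/2.451 = 3.09017…
r ≈ ln(R0)/T = ln(2.451)/3.09017… = 0.29011… → 0.290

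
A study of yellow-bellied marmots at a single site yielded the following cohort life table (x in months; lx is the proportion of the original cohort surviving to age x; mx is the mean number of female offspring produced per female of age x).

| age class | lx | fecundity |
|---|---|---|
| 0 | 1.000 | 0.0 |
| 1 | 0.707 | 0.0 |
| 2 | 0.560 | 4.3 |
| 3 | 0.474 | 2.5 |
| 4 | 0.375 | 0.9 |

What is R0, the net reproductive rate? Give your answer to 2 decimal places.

3.93

lx·mx by age: 0, 0, 2.408, 1.185, 0.3375
R0 = Σ lx·mx = 3.9305 → 3.93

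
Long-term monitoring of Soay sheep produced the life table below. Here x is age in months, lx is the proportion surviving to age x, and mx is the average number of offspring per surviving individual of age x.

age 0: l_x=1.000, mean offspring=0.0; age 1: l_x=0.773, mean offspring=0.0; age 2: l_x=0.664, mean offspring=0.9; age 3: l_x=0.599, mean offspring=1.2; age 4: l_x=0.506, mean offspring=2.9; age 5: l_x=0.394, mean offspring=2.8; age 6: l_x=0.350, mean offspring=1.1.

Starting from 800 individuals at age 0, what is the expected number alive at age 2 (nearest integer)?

531

Expected survivors = N0 · l_2 = 800 × 0.664 = 531.2 → 531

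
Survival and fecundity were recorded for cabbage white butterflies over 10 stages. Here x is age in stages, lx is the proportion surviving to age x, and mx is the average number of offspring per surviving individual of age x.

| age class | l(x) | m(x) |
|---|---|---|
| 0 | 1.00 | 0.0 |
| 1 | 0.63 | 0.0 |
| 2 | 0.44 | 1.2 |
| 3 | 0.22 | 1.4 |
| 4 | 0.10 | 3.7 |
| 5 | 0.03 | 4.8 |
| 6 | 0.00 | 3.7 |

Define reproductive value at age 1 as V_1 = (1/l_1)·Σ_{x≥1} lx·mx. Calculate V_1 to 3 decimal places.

lx·mx for x ≥ 1: 0, 0.528, 0.308, 0.37, 0.144, 0 → sum = 1.35
V_1 = 1.35 / l_1 = 1.35 / 0.63 = 2.142857… → 2.143

2.143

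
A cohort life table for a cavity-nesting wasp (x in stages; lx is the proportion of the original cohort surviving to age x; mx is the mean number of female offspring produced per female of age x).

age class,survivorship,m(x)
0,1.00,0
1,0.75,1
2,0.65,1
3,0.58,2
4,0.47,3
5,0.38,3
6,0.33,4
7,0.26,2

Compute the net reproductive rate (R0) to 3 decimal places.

6.950

lx·mx by age: 0, 0.75, 0.65, 1.16, 1.41, 1.14, 1.32, 0.52
R0 = Σ lx·mx = 6.95 → 6.950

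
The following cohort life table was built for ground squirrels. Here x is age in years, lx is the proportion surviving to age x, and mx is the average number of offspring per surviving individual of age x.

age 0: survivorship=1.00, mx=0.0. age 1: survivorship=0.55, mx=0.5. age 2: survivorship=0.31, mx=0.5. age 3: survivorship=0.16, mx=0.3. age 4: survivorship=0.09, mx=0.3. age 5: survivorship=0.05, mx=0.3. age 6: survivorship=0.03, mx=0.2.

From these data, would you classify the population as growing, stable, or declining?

declining

R0 = Σ lx·mx = 0 + 0.275 + 0.155 + 0.048 + 0.027 + 0.015 + 0.006 = 0.526
R0 < 1, so the population is declining.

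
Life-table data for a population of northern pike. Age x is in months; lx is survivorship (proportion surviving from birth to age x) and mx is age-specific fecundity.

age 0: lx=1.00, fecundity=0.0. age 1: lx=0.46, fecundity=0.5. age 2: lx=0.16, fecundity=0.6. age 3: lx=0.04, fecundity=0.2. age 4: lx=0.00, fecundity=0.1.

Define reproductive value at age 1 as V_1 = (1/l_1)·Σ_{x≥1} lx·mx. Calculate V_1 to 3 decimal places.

0.726

lx·mx for x ≥ 1: 0.23, 0.096, 0.008, 0 → sum = 0.334
V_1 = 0.334 / l_1 = 0.334 / 0.46 = 0.726087… → 0.726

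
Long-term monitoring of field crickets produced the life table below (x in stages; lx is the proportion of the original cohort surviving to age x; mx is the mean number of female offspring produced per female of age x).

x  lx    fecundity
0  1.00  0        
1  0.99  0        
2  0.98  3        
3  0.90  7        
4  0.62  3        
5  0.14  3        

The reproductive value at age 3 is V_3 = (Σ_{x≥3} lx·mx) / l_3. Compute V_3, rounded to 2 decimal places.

9.53

lx·mx for x ≥ 3: 6.3, 1.86, 0.42 → sum = 8.58
V_3 = 8.58 / l_3 = 8.58 / 0.9 = 9.533333… → 9.53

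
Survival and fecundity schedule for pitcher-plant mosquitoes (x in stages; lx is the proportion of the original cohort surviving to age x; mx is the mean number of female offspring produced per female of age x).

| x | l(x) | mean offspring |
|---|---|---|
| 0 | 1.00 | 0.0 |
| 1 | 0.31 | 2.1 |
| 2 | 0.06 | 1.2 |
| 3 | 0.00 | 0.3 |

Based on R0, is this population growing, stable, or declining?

declining

R0 = Σ lx·mx = 0 + 0.651 + 0.072 + 0 = 0.723
R0 < 1, so the population is declining.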